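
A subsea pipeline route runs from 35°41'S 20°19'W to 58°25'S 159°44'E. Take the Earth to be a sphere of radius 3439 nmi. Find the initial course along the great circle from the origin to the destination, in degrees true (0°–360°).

180.0°

θ = atan2( sin Δλ·cos φ₂ ,  cos φ₁ sin φ₂ − sin φ₁ cos φ₂ cos Δλ )
  = atan2(-0.0005, -0.9974) = 180.03°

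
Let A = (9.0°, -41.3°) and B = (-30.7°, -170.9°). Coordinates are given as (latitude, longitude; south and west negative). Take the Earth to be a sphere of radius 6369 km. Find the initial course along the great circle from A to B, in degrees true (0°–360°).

237.7°

N = sin Δλ·cos φ₂ = -0.6625;  D = cos φ₁ sin φ₂ − sin φ₁ cos φ₂ cos Δλ = -0.4185
initial course = atan2(N, D) = 237.72°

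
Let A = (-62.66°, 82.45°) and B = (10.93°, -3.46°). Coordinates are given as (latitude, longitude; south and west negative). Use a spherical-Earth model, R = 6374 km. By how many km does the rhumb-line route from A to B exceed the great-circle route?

Great circle: cos σ = sin φ₁ sin φ₂ + cos φ₁ cos φ₂ cos Δλ,  σ = 1.7075 rad → d_gc = 10883.53 km
Rhumb line: Δψ = +1.6057, q = Δφ/Δψ = 0.7999, d_rh = R√(Δφ²+q²Δλ²) = 11201.01 km
Excess = 11201.01 − 10883.53 = 317.48 ≈ 317 km

317 km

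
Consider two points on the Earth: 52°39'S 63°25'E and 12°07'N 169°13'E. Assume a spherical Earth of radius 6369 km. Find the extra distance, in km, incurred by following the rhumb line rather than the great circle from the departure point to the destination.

Great circle: cos σ = sin φ₁ sin φ₂ + cos φ₁ cos φ₂ cos Δλ,  σ = 1.9054 rad → d_gc = 12135.3 km
Rhumb line: Δψ = +1.2978, q = Δφ/Δψ = 0.8710, d_rh = R√(Δφ²+q²Δλ²) = 12520.6 km
Excess = 12520.6 − 12135.3 = 385.3 ≈ 385 km

385 km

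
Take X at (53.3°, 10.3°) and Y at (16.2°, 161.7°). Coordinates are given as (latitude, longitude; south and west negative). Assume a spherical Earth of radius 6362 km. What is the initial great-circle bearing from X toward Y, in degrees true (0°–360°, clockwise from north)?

28.6°

θ = atan2( sin Δλ·cos φ₂ ,  cos φ₁ sin φ₂ − sin φ₁ cos φ₂ cos Δλ )
  = atan2(+0.4597, +0.8427) = 28.61°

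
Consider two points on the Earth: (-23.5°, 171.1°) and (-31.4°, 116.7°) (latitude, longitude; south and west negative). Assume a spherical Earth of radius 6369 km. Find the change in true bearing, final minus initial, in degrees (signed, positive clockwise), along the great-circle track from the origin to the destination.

Initial bearing θ₁ = atan2(sin Δλ cos φ₂, cos φ₁ sin φ₂ − sin φ₁ cos φ₂ cos Δλ) = 248.05°
Final bearing θ₂ = (initial bearing from the destination back to the start) + 180° = 274.77°
Δθ = θ₂ − θ₁ = +26.7°

+26.7°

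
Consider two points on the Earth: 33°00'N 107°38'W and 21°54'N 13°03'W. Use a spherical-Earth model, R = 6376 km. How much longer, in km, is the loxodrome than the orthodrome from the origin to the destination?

Great circle: cos σ = sin φ₁ sin φ₂ + cos φ₁ cos φ₂ cos Δλ,  σ = 1.4294 rad → d_gc = 9113.6 km
Rhumb line: Δψ = -0.2188, q = Δφ/Δψ = 0.8853, d_rh = R√(Δφ²+q²Δλ²) = 9399.4 km
Excess = 9399.4 − 9113.6 = 285.8 ≈ 286 km

286 km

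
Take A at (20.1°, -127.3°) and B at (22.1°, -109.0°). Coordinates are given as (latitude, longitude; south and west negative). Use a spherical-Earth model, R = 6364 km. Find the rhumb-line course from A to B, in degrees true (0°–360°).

Meridional parts: M(φ₁)=+0.3582, M(φ₂)=+0.3957 → ΔM = +0.0374;  Δλ = +0.3194 rad
tan C = Δλ / ΔM = +8.5360 → C = 83.32°

83.3°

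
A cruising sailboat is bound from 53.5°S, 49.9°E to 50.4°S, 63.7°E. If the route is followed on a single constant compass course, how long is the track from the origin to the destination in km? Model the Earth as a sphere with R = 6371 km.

Δψ = ln[tan(π/4+φ₂/2)/tan(π/4+φ₁/2)] = +0.0878;  Δφ = +0.0541 rad,  Δλ = +0.2409 rad
q = Δφ/Δψ = 0.6160
d = R·√(Δφ² + q²Δλ²) = 6371·0.15793 = 1006 km

1006 km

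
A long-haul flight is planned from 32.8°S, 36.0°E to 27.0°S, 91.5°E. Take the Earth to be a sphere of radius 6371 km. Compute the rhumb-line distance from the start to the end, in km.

5385 km

Rhumb course C = atan2(Δλ, Δψ) with Δψ = ln[tan(π/4+φ₂/2)/tan(π/4+φ₁/2)] = +0.1169, Δλ = +0.9687 → C = 83.12°
d = R·|Δφ| / |cos C| = 6371·0.10123 / 0.11977 = 5385 km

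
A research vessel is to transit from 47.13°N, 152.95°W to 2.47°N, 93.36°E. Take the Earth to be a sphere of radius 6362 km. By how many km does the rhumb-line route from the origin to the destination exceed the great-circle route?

Great circle: cos σ = sin φ₁ sin φ₂ + cos φ₁ cos φ₂ cos Δλ,  σ = 1.8147 rad → d_gc = 11545.2 km
Rhumb line: Δψ = -0.8918, q = Δφ/Δψ = 0.8740, d_rh = R√(Δφ²+q²Δλ²) = 12096.4 km
Excess = 12096.4 − 11545.2 = 551.2 ≈ 551 km

551 km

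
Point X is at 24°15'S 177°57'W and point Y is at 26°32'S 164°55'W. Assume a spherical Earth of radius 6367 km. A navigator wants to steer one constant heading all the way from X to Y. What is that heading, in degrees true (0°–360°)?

101.0°

Meridional parts: M(φ₁)=-0.4365, M(φ₂)=-0.4806 → ΔM = -0.0441;  Δλ = +0.2275 rad
tan C = Δλ / ΔM = -5.1561 → C = 100.98°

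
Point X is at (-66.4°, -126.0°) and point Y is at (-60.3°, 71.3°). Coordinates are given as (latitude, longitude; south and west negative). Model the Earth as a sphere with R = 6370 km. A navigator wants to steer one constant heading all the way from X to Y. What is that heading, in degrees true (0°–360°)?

Meridional parts: M(φ₁)=-1.5658, M(φ₂)=-1.3275 → ΔM = +0.2384;  Δλ = -2.8397 rad
tan C = Δλ / ΔM = -11.9128 → C = 274.80°

274.8°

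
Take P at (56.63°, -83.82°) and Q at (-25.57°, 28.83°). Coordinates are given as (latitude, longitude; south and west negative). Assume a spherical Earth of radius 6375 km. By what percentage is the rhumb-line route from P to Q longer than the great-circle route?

Great circle: σ = 2.1550 rad → d_gc = Rσ = 13738.1 km
Rhumb: Δφ = -1.4347, Δλ = +1.9661, Δψ = -1.6668, q = Δφ/Δψ = 0.8608 → d_rh = R√(Δφ²+q²Δλ²) = 14143.7 km
Excess = (14143.7 − 13738.1) / 13738.1 = 405.6 / 13738.1 = 2.952% ≈ 3.0%

3.0%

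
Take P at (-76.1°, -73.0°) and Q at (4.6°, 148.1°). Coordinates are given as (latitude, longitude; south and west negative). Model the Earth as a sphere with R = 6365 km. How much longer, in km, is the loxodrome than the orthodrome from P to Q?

Great circle: cos σ = sin φ₁ sin φ₂ + cos φ₁ cos φ₂ cos Δλ,  σ = 1.8321 rad → d_gc = 11661.0 km
Rhumb line: Δψ = +2.1849, q = Δφ/Δψ = 0.6446, d_rh = R√(Δφ²+q²Δλ²) = 13390.8 km
Excess = 13390.8 − 11661.0 = 1729.8 ≈ 1730 km

1730 km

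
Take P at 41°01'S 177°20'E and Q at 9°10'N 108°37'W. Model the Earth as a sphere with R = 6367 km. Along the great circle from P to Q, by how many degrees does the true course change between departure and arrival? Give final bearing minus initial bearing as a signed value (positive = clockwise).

-25.7°

At departure: θ₁ = atan2(sin Δλ cos φ₂, cos φ₁ sin φ₂ − sin φ₁ cos φ₂ cos Δλ) = 72.56°
At arrival: θ₂ = atan2(sin Δλ cos φ₁, −cos φ₂ sin φ₁ + sin φ₂ cos φ₁ cos Δλ) = 46.81°
Δθ = θ₂ − θ₁ = -25.7°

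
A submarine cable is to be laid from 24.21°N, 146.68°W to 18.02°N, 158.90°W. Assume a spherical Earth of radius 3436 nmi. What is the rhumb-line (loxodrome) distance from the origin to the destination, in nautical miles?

778 nmi

Δψ = ln[tan(π/4+φ₂/2)/tan(π/4+φ₁/2)] = -0.1159;  Δφ = -0.1080 rad,  Δλ = -0.2133 rad
q = Δφ/Δψ = 0.9323
d = R·√(Δφ² + q²Δλ²) = 3436·0.22629 = 778 nmi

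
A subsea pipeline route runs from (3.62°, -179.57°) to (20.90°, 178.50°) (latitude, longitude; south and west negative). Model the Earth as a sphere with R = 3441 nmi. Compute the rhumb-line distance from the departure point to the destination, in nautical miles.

1044 nmi

Rhumb course C = atan2(Δλ, Δψ) with Δψ = ln[tan(π/4+φ₂/2)/tan(π/4+φ₁/2)] = +0.3099, Δλ = -0.0337 → C = 353.80°
d = R·|Δφ| / |cos C| = 3441·0.30159 / 0.99415 = 1044 nmi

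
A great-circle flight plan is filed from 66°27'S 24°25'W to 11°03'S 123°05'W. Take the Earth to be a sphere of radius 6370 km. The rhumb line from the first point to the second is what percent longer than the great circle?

Great circle: σ = 1.4539 rad → d_gc = Rσ = 9261.5 km
Rhumb: Δφ = +0.9669, Δλ = -1.7221, Δψ = +1.3740, q = Δφ/Δψ = 0.7037 → d_rh = R√(Δφ²+q²Δλ²) = 9875.7 km
Excess = (9875.7 − 9261.5) / 9261.5 = 614.2 / 9261.5 = 6.63% ≈ 6.6%

6.6%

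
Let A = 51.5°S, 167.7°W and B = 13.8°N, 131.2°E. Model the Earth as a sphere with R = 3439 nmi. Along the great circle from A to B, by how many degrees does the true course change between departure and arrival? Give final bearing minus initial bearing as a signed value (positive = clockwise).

At departure: θ₁ = atan2(sin Δλ cos φ₂, cos φ₁ sin φ₂ − sin φ₁ cos φ₂ cos Δλ) = 301.24°
At arrival: θ₂ = atan2(sin Δλ cos φ₁, −cos φ₂ sin φ₁ + sin φ₂ cos φ₁ cos Δλ) = 326.77°
Δθ = θ₂ − θ₁ = +25.5°

+25.5°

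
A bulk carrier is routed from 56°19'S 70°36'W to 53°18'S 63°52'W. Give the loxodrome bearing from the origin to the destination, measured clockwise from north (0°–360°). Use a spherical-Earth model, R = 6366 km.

52.1°

Δψ = ln[tan(π/4+φ₂/2)/tan(π/4+φ₁/2)] = +0.0914
Δλ = +0.1175 rad (taken the short way round)
course = atan2(Δλ, Δψ) = 52.12°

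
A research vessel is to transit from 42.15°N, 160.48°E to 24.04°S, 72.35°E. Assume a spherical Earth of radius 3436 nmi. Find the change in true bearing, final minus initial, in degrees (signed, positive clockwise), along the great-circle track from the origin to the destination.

At departure: θ₁ = atan2(sin Δλ cos φ₂, cos φ₁ sin φ₂ − sin φ₁ cos φ₂ cos Δλ) = 250.57°
At arrival: θ₂ = atan2(sin Δλ cos φ₁, −cos φ₂ sin φ₁ + sin φ₂ cos φ₁ cos Δλ) = 229.96°
Δθ = θ₂ − θ₁ = -20.6°

-20.6°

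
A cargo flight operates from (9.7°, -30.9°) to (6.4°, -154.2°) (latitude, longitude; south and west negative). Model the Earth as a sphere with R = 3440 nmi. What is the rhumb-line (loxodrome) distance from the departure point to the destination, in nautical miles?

7332 nmi

Δψ = ln[tan(π/4+φ₂/2)/tan(π/4+φ₁/2)] = -0.0582;  Δφ = -0.0576 rad,  Δλ = -2.1520 rad
q = Δφ/Δψ = 0.9900
d = R·√(Δφ² + q²Δλ²) = 3440·2.13126 = 7332 nmi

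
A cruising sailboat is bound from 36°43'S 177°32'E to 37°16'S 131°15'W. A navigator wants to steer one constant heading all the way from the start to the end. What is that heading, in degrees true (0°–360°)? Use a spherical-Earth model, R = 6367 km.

Δψ = ln[tan(π/4+φ₂/2)/tan(π/4+φ₁/2)] = -0.0120
Δλ = +0.8939 rad (taken the short way round)
course = atan2(Δλ, Δψ) = 90.77°

90.8°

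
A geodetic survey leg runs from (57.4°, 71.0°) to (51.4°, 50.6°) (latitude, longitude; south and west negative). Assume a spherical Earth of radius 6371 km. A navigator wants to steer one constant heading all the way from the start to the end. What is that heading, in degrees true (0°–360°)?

243.1°

Meridional parts: M(φ₁)=+1.2296, M(φ₂)=+1.0493 → ΔM = -0.1803;  Δλ = -0.3560 rad
tan C = Δλ / ΔM = +1.9748 → C = 243.14°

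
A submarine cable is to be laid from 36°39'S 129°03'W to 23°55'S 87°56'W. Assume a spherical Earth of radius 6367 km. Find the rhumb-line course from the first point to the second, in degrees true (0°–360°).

70.2°

Meridional parts: M(φ₁)=-0.6884, M(φ₂)=-0.4301 → ΔM = +0.2583;  Δλ = +0.7176 rad
tan C = Δλ / ΔM = +2.7787 → C = 70.21°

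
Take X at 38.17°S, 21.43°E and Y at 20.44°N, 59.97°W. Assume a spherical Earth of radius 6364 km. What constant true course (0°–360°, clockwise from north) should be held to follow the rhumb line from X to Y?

Meridional parts: M(φ₁)=-0.7218, M(φ₂)=+0.3646 → ΔM = +1.0863;  Δλ = -1.4207 rad
tan C = Δλ / ΔM = -1.3078 → C = 307.40°

307.4°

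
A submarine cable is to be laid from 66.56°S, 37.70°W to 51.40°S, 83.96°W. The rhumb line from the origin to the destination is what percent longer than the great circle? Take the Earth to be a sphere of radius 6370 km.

Great circle: σ = 0.4765 rad → d_gc = Rσ = 3035.2 km
Rhumb: Δφ = +0.2646, Δλ = -0.8074, Δψ = +0.5236, q = Δφ/Δψ = 0.5054 → d_rh = R√(Δφ²+q²Δλ²) = 3097.7 km
Excess = (3097.7 − 3035.2) / 3035.2 = 62.5 / 3035.2 = 2.06% ≈ 2.1%

2.1%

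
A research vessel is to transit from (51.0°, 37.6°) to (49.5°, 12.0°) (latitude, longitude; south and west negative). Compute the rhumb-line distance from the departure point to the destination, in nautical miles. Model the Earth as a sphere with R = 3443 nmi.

988 nmi

Rhumb course C = atan2(Δλ, Δψ) with Δψ = ln[tan(π/4+φ₂/2)/tan(π/4+φ₁/2)] = -0.0409, Δλ = -0.4468 → C = 264.76°
d = R·|Δφ| / |cos C| = 3443·0.02618 / 0.09126 = 988 nmi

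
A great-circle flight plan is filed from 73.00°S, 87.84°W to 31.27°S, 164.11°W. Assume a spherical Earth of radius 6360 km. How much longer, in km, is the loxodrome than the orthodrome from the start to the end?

321 km

Great circle: cos σ = sin φ₁ sin φ₂ + cos φ₁ cos φ₂ cos Δλ,  σ = 0.9816 rad → d_gc = 6242.9 km
Rhumb line: Δψ = +1.3257, q = Δφ/Δψ = 0.5494, d_rh = R√(Δφ²+q²Δλ²) = 6564.3 km
Excess = 6564.3 − 6242.9 = 321.4 ≈ 321 km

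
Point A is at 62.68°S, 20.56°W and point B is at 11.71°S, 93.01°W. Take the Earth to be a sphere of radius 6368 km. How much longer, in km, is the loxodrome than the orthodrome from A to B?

Great circle: cos σ = sin φ₁ sin φ₂ + cos φ₁ cos φ₂ cos Δλ,  σ = 1.2495 rad → d_gc = 7956.6 km
Rhumb line: Δψ = +1.2087, q = Δφ/Δψ = 0.7360, d_rh = R√(Δφ²+q²Δλ²) = 8198.3 km
Excess = 8198.3 − 7956.6 = 241.7 ≈ 242 km

242 km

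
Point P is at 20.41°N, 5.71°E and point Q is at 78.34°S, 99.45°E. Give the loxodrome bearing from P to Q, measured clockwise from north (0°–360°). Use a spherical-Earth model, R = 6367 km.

Meridional parts: M(φ₁)=+0.3640, M(φ₂)=-2.2818 → ΔM = -2.6458;  Δλ = +1.6361 rad
tan C = Δλ / ΔM = -0.6184 → C = 148.27°

148.3°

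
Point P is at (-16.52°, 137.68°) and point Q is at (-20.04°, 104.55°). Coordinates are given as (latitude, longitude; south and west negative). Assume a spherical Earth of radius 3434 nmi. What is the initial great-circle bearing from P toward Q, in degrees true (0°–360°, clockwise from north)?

258.5°

N = sin Δλ·cos φ₂ = -0.5134;  D = cos φ₁ sin φ₂ − sin φ₁ cos φ₂ cos Δλ = -0.1048
initial course = atan2(N, D) = 258.46°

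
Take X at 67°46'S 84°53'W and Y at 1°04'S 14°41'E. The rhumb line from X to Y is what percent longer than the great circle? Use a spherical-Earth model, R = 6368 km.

6.0%

Great circle: σ = 1.6165 rad → d_gc = Rσ = 10293.6 km
Rhumb: Δφ = +1.1641, Δλ = +1.7378, Δψ = +1.6085, q = Δφ/Δψ = 0.7237 → d_rh = R√(Δφ²+q²Δλ²) = 10913.2 km
Excess = (10913.2 − 10293.6) / 10293.6 = 619.6 / 10293.6 = 6.02% ≈ 6.0%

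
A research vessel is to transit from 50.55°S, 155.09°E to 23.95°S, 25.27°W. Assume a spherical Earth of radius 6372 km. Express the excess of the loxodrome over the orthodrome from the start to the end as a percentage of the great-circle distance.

35.2%

Great circle: σ = 1.8413 rad → d_gc = Rσ = 11732.8 km
Rhumb: Δφ = +0.4643, Δλ = +3.1353, Δψ = +0.5950, q = Δφ/Δψ = 0.7803 → d_rh = R√(Δφ²+q²Δλ²) = 15867.4 km
Excess = (15867.4 − 11732.8) / 11732.8 = 4134.6 / 11732.8 = 35.24% ≈ 35.2%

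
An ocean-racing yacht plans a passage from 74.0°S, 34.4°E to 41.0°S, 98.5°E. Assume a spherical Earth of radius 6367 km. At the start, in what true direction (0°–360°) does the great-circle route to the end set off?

78.7°

θ = atan2( sin Δλ·cos φ₂ ,  cos φ₁ sin φ₂ − sin φ₁ cos φ₂ cos Δλ )
  = atan2(+0.6789, +0.1361) = 78.67°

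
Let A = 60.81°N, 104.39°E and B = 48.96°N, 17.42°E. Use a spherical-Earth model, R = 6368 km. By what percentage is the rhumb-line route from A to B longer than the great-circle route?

7.3%

Great circle: σ = 0.8293 rad → d_gc = Rσ = 5281.0 km
Rhumb: Δφ = -0.2068, Δλ = -1.5179, Δψ = -0.3628, q = Δφ/Δψ = 0.5700 → d_rh = R√(Δφ²+q²Δλ²) = 5664.9 km
Excess = (5664.9 − 5281.0) / 5281.0 = 383.9 / 5281.0 = 7.27% ≈ 7.3%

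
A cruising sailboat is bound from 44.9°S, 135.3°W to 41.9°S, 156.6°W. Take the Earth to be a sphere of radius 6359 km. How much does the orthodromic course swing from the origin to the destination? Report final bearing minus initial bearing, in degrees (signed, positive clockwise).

+14.7°

At departure: θ₁ = atan2(sin Δλ cos φ₂, cos φ₁ sin φ₂ − sin φ₁ cos φ₂ cos Δλ) = 273.48°
At arrival: θ₂ = atan2(sin Δλ cos φ₁, −cos φ₂ sin φ₁ + sin φ₂ cos φ₁ cos Δλ) = 288.21°
Δθ = θ₂ − θ₁ = +14.7°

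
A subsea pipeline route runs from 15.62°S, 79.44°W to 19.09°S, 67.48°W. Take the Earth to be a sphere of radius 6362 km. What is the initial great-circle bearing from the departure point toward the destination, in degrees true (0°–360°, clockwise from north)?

108.6°

N = sin Δλ·cos φ₂ = +0.1958;  D = cos φ₁ sin φ₂ − sin φ₁ cos φ₂ cos Δλ = -0.0660
initial course = atan2(N, D) = 108.64°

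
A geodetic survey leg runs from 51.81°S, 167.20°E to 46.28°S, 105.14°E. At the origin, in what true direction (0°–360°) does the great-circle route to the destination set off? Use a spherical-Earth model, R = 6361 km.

252.5°

N = sin Δλ·cos φ₂ = -0.6106;  D = cos φ₁ sin φ₂ − sin φ₁ cos φ₂ cos Δλ = -0.1923
initial course = atan2(N, D) = 252.52°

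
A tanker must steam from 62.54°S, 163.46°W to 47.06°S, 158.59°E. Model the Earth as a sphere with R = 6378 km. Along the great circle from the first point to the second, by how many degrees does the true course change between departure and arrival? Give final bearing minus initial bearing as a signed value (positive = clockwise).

At departure: θ₁ = atan2(sin Δλ cos φ₂, cos φ₁ sin φ₂ − sin φ₁ cos φ₂ cos Δλ) = 288.37°
At arrival: θ₂ = atan2(sin Δλ cos φ₁, −cos φ₂ sin φ₁ + sin φ₂ cos φ₁ cos Δλ) = 320.03°
Δθ = θ₂ − θ₁ = +31.7°

+31.7°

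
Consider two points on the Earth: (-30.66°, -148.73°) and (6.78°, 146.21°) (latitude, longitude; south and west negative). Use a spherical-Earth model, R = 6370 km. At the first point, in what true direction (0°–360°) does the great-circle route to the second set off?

N = sin Δλ·cos φ₂ = -0.9004;  D = cos φ₁ sin φ₂ − sin φ₁ cos φ₂ cos Δλ = +0.3151
initial course = atan2(N, D) = 289.29°

289.3°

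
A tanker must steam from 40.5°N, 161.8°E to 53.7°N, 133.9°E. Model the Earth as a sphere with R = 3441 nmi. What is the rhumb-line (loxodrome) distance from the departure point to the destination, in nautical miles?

1382 nmi

Δψ = ln[tan(π/4+φ₂/2)/tan(π/4+φ₁/2)] = +0.3410;  Δφ = +0.2304 rad,  Δλ = -0.4869 rad
q = Δφ/Δψ = 0.6757
d = R·√(Δφ² + q²Δλ²) = 3441·0.40167 = 1382 nmi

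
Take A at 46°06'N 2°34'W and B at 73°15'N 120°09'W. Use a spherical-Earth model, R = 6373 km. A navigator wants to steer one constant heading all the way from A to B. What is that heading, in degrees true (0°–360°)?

Δψ = ln[tan(π/4+φ₂/2)/tan(π/4+φ₁/2)] = +1.0070
Δλ = -2.0522 rad (taken the short way round)
course = atan2(Δλ, Δψ) = 296.14°

296.1°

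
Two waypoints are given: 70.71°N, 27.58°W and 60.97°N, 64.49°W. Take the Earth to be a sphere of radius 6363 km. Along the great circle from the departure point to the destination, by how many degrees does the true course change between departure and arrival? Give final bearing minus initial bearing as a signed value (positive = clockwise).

At departure: θ₁ = atan2(sin Δλ cos φ₂, cos φ₁ sin φ₂ − sin φ₁ cos φ₂ cos Δλ) = 255.13°
At arrival: θ₂ = atan2(sin Δλ cos φ₁, −cos φ₂ sin φ₁ + sin φ₂ cos φ₁ cos Δλ) = 221.14°
Δθ = θ₂ − θ₁ = -34.0°

-34.0°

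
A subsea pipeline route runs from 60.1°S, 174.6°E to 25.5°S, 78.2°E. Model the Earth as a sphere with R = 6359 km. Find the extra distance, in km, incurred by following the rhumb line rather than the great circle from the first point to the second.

541 km

Great circle: cos σ = sin φ₁ sin φ₂ + cos φ₁ cos φ₂ cos Δλ,  σ = 1.2418 rad → d_gc = 7896.9 km
Rhumb line: Δψ = +0.8599, q = Δφ/Δψ = 0.7022, d_rh = R√(Δφ²+q²Δλ²) = 8437.8 km
Excess = 8437.8 − 7896.9 = 540.9 ≈ 541 km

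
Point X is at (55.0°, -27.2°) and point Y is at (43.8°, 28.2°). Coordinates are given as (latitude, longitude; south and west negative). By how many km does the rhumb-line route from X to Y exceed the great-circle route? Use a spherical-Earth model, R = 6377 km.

97 km

Great circle: cos σ = sin φ₁ sin φ₂ + cos φ₁ cos φ₂ cos Δλ,  σ = 0.6401 rad → d_gc = 4081.8 km
Rhumb line: Δψ = -0.3022, q = Δφ/Δψ = 0.6469, d_rh = R√(Δφ²+q²Δλ²) = 4179.0 km
Excess = 4179.0 − 4081.8 = 97.2 ≈ 97 km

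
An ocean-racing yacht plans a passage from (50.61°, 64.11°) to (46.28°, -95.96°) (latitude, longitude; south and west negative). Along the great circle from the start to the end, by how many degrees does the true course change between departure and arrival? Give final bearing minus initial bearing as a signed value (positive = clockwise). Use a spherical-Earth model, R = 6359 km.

-153.6°

Initial bearing θ₁ = atan2(sin Δλ cos φ₂, cos φ₁ sin φ₂ − sin φ₁ cos φ₂ cos Δλ) = 346.22°
Final bearing θ₂ = (initial bearing from the destination back to the start) + 180° = 192.63°
Δθ = θ₂ − θ₁ = -153.6°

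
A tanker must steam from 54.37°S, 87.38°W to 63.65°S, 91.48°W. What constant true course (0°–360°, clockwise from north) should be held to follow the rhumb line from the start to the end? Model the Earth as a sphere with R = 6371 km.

192.7°

Meridional parts: M(φ₁)=-1.1352, M(φ₂)=-1.4521 → ΔM = -0.3168;  Δλ = -0.0716 rad
tan C = Δλ / ΔM = +0.2258 → C = 192.73°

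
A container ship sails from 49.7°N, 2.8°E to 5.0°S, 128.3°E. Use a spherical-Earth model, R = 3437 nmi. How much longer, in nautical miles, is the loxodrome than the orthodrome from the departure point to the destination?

398 nmi

Great circle: cos σ = sin φ₁ sin φ₂ + cos φ₁ cos φ₂ cos Δλ,  σ = 2.0271 rad → d_gc = 6967.1 nmi
Rhumb line: Δψ = -1.0899, q = Δφ/Δψ = 0.8759, d_rh = R√(Δφ²+q²Δλ²) = 7365.5 nmi
Excess = 7365.5 − 6967.1 = 398.4 ≈ 398 nmi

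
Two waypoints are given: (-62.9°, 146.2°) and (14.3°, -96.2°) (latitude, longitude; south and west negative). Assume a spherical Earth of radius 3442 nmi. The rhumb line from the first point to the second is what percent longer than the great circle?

Great circle: σ = 2.0091 rad → d_gc = Rσ = 6915.3 nmi
Rhumb: Δφ = +1.3474, Δλ = +2.0525, Δψ = +1.6752, q = Δφ/Δψ = 0.8043 → d_rh = R√(Δφ²+q²Δλ²) = 7334.7 nmi
Excess = (7334.7 − 6915.3) / 6915.3 = 419.4 / 6915.3 = 6.06% ≈ 6.1%

6.1%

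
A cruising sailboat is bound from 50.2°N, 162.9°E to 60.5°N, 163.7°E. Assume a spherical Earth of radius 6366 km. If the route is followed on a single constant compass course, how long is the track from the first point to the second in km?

1146 km

Δψ = ln[tan(π/4+φ₂/2)/tan(π/4+φ₁/2)] = +0.3184;  Δφ = +0.1798 rad,  Δλ = +0.0140 rad
q = Δφ/Δψ = 0.5646
d = R·√(Δφ² + q²Δλ²) = 6366·0.17994 = 1146 km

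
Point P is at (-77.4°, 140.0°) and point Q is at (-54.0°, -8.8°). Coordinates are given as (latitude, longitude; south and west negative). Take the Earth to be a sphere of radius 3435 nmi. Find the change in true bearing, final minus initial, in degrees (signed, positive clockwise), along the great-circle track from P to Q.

+146.6°

At departure: θ₁ = atan2(sin Δλ cos φ₂, cos φ₁ sin φ₂ − sin φ₁ cos φ₂ cos Δλ) = 204.53°
At arrival: θ₂ = atan2(sin Δλ cos φ₁, −cos φ₂ sin φ₁ + sin φ₂ cos φ₁ cos Δλ) = 351.14°
Δθ = θ₂ − θ₁ = +146.6°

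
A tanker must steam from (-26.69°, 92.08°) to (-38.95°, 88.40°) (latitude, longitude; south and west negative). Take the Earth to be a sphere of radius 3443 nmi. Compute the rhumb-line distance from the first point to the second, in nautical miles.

760 nmi

Δψ = ln[tan(π/4+φ₂/2)/tan(π/4+φ₁/2)] = -0.2555;  Δφ = -0.2140 rad,  Δλ = -0.0642 rad
q = Δφ/Δψ = 0.8374
d = R·√(Δφ² + q²Δλ²) = 3443·0.22063 = 760 nmi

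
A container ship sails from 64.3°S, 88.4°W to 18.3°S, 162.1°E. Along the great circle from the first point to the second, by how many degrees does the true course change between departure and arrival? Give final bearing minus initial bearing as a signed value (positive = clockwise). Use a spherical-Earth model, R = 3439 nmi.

At departure: θ₁ = atan2(sin Δλ cos φ₂, cos φ₁ sin φ₂ − sin φ₁ cos φ₂ cos Δλ) = 244.77°
At arrival: θ₂ = atan2(sin Δλ cos φ₁, −cos φ₂ sin φ₁ + sin φ₂ cos φ₁ cos Δλ) = 335.60°
Δθ = θ₂ − θ₁ = +90.8°

+90.8°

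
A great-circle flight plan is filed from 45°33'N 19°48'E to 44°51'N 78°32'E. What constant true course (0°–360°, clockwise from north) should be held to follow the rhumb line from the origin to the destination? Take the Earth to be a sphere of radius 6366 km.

Meridional parts: M(φ₁)=+0.8950, M(φ₂)=+0.8777 → ΔM = -0.0173;  Δλ = +1.0251 rad
tan C = Δλ / ΔM = -59.1211 → C = 90.97°

91.0°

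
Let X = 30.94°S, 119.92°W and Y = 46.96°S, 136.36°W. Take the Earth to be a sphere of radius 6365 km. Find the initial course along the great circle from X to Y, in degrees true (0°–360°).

θ = atan2( sin Δλ·cos φ₂ ,  cos φ₁ sin φ₂ − sin φ₁ cos φ₂ cos Δλ )
  = atan2(-0.1932, -0.2903) = 213.64°

213.6°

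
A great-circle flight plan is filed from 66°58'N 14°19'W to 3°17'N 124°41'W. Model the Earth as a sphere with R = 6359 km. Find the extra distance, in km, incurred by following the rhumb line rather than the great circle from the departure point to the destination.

Great circle: cos σ = sin φ₁ sin φ₂ + cos φ₁ cos φ₂ cos Δλ,  σ = 1.6541 rad → d_gc = 10518.6 km
Rhumb line: Δψ = -1.5335, q = Δφ/Δψ = 0.7248, d_rh = R√(Δφ²+q²Δλ²) = 11348.0 km
Excess = 11348.0 − 10518.6 = 829.4 ≈ 829 km

829 km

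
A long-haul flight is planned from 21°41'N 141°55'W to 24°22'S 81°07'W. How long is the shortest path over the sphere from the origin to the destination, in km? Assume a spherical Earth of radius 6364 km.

8319 km

Haversine: a = sin²(Δφ/2)+cos φ₁ cos φ₂ sin²(Δλ/2) = 0.36974;  σ = 2·atan2(√a,√(1−a))
σ = 74.899° → d = Rσ = 6364·1.30724 = 8319 km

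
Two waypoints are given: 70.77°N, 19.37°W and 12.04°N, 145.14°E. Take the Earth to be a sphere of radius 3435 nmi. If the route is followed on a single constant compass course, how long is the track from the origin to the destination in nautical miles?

7362 nmi

Rhumb course C = atan2(Δλ, Δψ) with Δψ = ln[tan(π/4+φ₂/2)/tan(π/4+φ₁/2)] = -1.5638, Δλ = +2.8712 → C = 118.57°
d = R·|Δφ| / |cos C| = 3435·1.02503 / 0.47829 = 7362 nmi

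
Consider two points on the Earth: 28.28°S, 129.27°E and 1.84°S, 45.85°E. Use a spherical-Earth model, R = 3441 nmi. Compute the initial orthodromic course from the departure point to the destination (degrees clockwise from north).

271.5°

θ = atan2( sin Δλ·cos φ₂ ,  cos φ₁ sin φ₂ − sin φ₁ cos φ₂ cos Δλ )
  = atan2(-0.9929, +0.0260) = 271.50°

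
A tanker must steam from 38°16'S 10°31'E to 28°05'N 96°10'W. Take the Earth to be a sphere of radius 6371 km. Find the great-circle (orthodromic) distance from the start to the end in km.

cos σ = sin φ₁ sin φ₂ + cos φ₁ cos φ₂ cos Δλ
      = sin(-38.27°)sin(28.08°) + cos(-38.27°)cos(28.08°)cos(-106.68°) = -0.4904
σ = 119.368° → d = Rσ = 6371·2.08336 = 13273 km

13273 km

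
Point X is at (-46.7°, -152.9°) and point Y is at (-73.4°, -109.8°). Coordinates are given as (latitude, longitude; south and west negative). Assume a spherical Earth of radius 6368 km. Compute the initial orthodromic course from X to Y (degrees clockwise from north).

158.9°

θ = atan2( sin Δλ·cos φ₂ ,  cos φ₁ sin φ₂ − sin φ₁ cos φ₂ cos Δλ )
  = atan2(+0.1952, -0.5054) = 158.88°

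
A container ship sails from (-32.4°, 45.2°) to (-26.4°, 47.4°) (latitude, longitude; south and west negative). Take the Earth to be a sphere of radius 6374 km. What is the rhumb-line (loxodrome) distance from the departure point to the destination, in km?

701 km

Δψ = ln[tan(π/4+φ₂/2)/tan(π/4+φ₁/2)] = +0.1203;  Δφ = +0.1047 rad,  Δλ = +0.0384 rad
q = Δφ/Δψ = 0.8706
d = R·√(Δφ² + q²Δλ²) = 6374·0.10993 = 701 km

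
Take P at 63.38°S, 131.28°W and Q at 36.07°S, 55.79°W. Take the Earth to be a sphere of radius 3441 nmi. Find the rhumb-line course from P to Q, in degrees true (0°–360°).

59.8°

Meridional parts: M(φ₁)=-1.4415, M(φ₂)=-0.6758 → ΔM = +0.7657;  Δλ = +1.3175 rad
tan C = Δλ / ΔM = +1.7207 → C = 59.84°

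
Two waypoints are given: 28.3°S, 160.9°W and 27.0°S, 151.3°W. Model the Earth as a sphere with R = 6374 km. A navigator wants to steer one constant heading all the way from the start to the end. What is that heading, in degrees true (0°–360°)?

Δψ = ln[tan(π/4+φ₂/2)/tan(π/4+φ₁/2)] = +0.0256
Δλ = +0.1676 rad (taken the short way round)
course = atan2(Δλ, Δψ) = 81.31°

81.3°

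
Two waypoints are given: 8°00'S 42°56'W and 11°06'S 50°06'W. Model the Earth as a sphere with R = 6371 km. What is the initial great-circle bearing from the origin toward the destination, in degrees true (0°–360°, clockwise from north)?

245.8°

θ = atan2( sin Δλ·cos φ₂ ,  cos φ₁ sin φ₂ − sin φ₁ cos φ₂ cos Δλ )
  = atan2(-0.1224, -0.0551) = 245.75°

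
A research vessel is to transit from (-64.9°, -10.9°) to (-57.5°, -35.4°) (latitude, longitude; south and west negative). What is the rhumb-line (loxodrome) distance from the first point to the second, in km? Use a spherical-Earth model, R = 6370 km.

Δψ = ln[tan(π/4+φ₂/2)/tan(π/4+φ₁/2)] = +0.2695;  Δφ = +0.1292 rad,  Δλ = -0.4276 rad
q = Δφ/Δψ = 0.4792
d = R·√(Δφ² + q²Δλ²) = 6370·0.24221 = 1543 km

1543 km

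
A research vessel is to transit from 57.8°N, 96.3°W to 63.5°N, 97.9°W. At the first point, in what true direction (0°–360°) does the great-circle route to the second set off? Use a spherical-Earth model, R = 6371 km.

N = sin Δλ·cos φ₂ = -0.0125;  D = cos φ₁ sin φ₂ − sin φ₁ cos φ₂ cos Δλ = +0.0995
initial course = atan2(N, D) = 352.86°

352.9°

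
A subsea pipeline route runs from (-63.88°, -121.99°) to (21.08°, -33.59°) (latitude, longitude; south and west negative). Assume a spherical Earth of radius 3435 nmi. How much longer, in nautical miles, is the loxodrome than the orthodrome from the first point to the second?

Great circle: cos σ = sin φ₁ sin φ₂ + cos φ₁ cos φ₂ cos Δλ,  σ = 1.8875 rad → d_gc = 6483.7 nmi
Rhumb line: Δψ = +1.8376, q = Δφ/Δψ = 0.8069, d_rh = R√(Δφ²+q²Δλ²) = 6650.7 nmi
Excess = 6650.7 − 6483.7 = 167.0 ≈ 167 nmi

167 nmi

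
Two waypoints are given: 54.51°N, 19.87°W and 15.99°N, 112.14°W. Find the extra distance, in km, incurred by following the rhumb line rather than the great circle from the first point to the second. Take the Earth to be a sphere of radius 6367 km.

410 km

Great circle: cos σ = sin φ₁ sin φ₂ + cos φ₁ cos φ₂ cos Δλ,  σ = 1.3672 rad → d_gc = 8705.0 km
Rhumb line: Δψ = -0.8566, q = Δφ/Δψ = 0.7848, d_rh = R√(Δφ²+q²Δλ²) = 9114.7 km
Excess = 9114.7 − 8705.0 = 409.7 ≈ 410 km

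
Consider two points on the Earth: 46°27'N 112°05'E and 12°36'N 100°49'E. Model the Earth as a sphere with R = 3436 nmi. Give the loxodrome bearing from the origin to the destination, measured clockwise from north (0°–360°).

195.8°

Meridional parts: M(φ₁)=+0.9176, M(φ₂)=+0.2217 → ΔM = -0.6959;  Δλ = -0.1966 rad
tan C = Δλ / ΔM = +0.2826 → C = 195.78°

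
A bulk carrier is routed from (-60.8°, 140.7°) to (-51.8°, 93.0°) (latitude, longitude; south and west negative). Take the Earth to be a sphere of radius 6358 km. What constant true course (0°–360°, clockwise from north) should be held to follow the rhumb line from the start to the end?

Δψ = ln[tan(π/4+φ₂/2)/tan(π/4+φ₁/2)] = +0.2847
Δλ = -0.8325 rad (taken the short way round)
course = atan2(Δλ, Δψ) = 288.88°

288.9°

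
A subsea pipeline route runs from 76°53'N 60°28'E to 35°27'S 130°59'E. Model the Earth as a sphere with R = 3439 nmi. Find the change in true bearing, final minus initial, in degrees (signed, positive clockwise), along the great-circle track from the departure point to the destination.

+48.4°

At departure: θ₁ = atan2(sin Δλ cos φ₂, cos φ₁ sin φ₂ − sin φ₁ cos φ₂ cos Δλ) = 117.29°
At arrival: θ₂ = atan2(sin Δλ cos φ₁, −cos φ₂ sin φ₁ + sin φ₂ cos φ₁ cos Δλ) = 165.67°
Δθ = θ₂ − θ₁ = +48.4°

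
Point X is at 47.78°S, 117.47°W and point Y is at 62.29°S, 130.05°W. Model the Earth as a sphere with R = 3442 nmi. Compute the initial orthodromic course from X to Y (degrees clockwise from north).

N = sin Δλ·cos φ₂ = -0.1013;  D = cos φ₁ sin φ₂ − sin φ₁ cos φ₂ cos Δλ = -0.2588
initial course = atan2(N, D) = 201.37°

201.4°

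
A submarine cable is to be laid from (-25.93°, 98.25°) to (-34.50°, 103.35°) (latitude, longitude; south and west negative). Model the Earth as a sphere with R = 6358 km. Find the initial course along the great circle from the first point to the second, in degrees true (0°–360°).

154.0°

θ = atan2( sin Δλ·cos φ₂ ,  cos φ₁ sin φ₂ − sin φ₁ cos φ₂ cos Δλ )
  = atan2(+0.0733, -0.1504) = 154.04°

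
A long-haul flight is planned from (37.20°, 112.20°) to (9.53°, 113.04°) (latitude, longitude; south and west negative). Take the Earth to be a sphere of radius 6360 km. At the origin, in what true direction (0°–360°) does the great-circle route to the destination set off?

θ = atan2( sin Δλ·cos φ₂ ,  cos φ₁ sin φ₂ − sin φ₁ cos φ₂ cos Δλ )
  = atan2(+0.0145, -0.4643) = 178.22°

178.2°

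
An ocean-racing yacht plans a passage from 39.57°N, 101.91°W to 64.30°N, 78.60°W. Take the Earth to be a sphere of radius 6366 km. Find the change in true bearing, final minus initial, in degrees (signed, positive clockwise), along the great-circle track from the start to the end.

+18.9°

Initial bearing θ₁ = atan2(sin Δλ cos φ₂, cos φ₁ sin φ₂ − sin φ₁ cos φ₂ cos Δλ) = 21.27°
Final bearing θ₂ = (initial bearing from the destination back to the start) + 180° = 40.15°
Δθ = θ₂ − θ₁ = +18.9°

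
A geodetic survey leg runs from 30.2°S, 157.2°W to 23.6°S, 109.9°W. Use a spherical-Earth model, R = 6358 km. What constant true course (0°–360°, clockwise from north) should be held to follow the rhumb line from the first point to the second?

81.1°

Meridional parts: M(φ₁)=-0.5533, M(φ₂)=-0.4241 → ΔM = +0.1293;  Δλ = +0.8255 rad
tan C = Δλ / ΔM = +6.3859 → C = 81.10°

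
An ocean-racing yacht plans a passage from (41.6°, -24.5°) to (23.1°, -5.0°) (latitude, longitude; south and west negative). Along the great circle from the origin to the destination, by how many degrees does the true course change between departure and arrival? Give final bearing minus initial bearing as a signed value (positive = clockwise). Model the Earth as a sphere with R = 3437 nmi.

+10.6°

Initial bearing θ₁ = atan2(sin Δλ cos φ₂, cos φ₁ sin φ₂ − sin φ₁ cos φ₂ cos Δλ) = 132.59°
Final bearing θ₂ = (initial bearing from the destination back to the start) + 180° = 143.24°
Δθ = θ₂ − θ₁ = +10.6°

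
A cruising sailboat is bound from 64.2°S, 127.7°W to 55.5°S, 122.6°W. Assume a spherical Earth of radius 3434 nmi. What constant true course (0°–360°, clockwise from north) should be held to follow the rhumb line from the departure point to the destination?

Meridional parts: M(φ₁)=-1.4739, M(φ₂)=-1.1695 → ΔM = +0.3044;  Δλ = +0.0890 rad
tan C = Δλ / ΔM = +0.2925 → C = 16.30°

16.3°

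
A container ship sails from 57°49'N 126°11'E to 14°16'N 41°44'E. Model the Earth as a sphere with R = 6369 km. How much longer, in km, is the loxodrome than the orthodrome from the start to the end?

Great circle: cos σ = sin φ₁ sin φ₂ + cos φ₁ cos φ₂ cos Δλ,  σ = 1.3093 rad → d_gc = 8339.1 km
Rhumb line: Δψ = -0.9915, q = Δφ/Δψ = 0.7666, d_rh = R√(Δφ²+q²Δλ²) = 8673.1 km
Excess = 8673.1 − 8339.1 = 334.0 ≈ 334 km

334 km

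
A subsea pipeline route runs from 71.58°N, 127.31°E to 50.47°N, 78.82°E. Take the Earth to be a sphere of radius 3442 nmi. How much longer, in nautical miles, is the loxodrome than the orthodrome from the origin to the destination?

Great circle: cos σ = sin φ₁ sin φ₂ + cos φ₁ cos φ₂ cos Δλ,  σ = 0.5255 rad → d_gc = 1808.83 nmi
Rhumb line: Δψ = -0.7958, q = Δφ/Δψ = 0.4630, d_rh = R√(Δφ²+q²Δλ²) = 1851.29 nmi
Excess = 1851.29 − 1808.83 = 42.46 ≈ 42 nmi

42 nmi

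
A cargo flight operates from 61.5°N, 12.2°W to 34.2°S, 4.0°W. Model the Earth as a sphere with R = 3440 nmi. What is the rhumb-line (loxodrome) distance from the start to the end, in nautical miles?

5760 nmi

Δψ = ln[tan(π/4+φ₂/2)/tan(π/4+φ₁/2)] = -2.0064;  Δφ = -1.6703 rad,  Δλ = +0.1431 rad
q = Δφ/Δψ = 0.8325
d = R·√(Δφ² + q²Δλ²) = 3440·1.67452 = 5760 nmi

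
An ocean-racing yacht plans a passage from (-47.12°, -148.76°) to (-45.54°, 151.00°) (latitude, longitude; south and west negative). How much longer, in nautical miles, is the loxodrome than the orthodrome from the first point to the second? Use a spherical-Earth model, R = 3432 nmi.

Great circle: cos σ = sin φ₁ sin φ₂ + cos φ₁ cos φ₂ cos Δλ,  σ = 0.7081 rad → d_gc = 2430.3 nmi
Rhumb line: Δψ = +0.0399, q = Δφ/Δψ = 0.6904, d_rh = R√(Δφ²+q²Δλ²) = 2493.1 nmi
Excess = 2493.1 − 2430.3 = 62.8 ≈ 63 nmi

63 nmi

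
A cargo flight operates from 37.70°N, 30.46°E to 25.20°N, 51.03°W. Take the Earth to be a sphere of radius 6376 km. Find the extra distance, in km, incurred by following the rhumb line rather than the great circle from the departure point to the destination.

210 km

Great circle: cos σ = sin φ₁ sin φ₂ + cos φ₁ cos φ₂ cos Δλ,  σ = 1.1957 rad → d_gc = 7624.1 km
Rhumb line: Δψ = -0.2566, q = Δφ/Δψ = 0.8501, d_rh = R√(Δφ²+q²Δλ²) = 7833.8 km
Excess = 7833.8 − 7624.1 = 209.7 ≈ 210 km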